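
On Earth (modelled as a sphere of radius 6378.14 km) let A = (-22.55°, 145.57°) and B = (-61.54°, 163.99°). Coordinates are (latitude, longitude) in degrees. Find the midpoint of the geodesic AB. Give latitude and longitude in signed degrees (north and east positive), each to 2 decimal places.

-42.38°, 151.82°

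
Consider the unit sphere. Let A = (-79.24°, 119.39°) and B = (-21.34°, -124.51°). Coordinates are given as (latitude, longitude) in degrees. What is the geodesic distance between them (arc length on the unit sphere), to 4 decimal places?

1.2860

In radians: φ₁ = -1.3830, φ₂ = -0.3725, Δλ = 116.100° = 2.0263 rad.
cos c = sin φ₁ sin φ₂ + cos φ₁ cos φ₂ cos Δλ = (-0.9824)(-0.3639) + (0.1867)(0.9314)(-0.4399) = 0.28100,
so c = arccos(0.28100) = 1.28596 rad.
On the unit sphere the arc length equals the central angle: 1.2860.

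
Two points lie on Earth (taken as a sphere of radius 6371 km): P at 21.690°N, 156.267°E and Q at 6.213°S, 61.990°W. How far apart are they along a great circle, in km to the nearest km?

Let φ₁ = 0.3786 rad, φ₂ = -0.1084 rad, and Δλ = 2.4739 rad.
cos c = sin φ₁ sin φ₂ + cos φ₁ cos φ₂ cos Δλ = (0.3696)(-0.1082) + (0.9292)(0.9941)(-0.7852) = -0.76536,
so c = arccos(-0.76536) = 2.44239 rad.
Distance = R·c = 6371 × 2.4424 ≈ 15560 km.

15560 km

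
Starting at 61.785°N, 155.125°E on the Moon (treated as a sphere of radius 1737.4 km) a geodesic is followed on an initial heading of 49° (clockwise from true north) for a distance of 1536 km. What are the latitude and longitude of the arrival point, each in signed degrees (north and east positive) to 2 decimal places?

52.99°, -100.71°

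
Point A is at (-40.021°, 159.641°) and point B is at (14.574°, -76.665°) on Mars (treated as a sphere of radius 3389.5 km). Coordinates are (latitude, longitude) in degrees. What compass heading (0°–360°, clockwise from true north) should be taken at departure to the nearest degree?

Δλ = 123.694° = 2.1589 rad.
y = sin Δλ · cos φ₂ = (0.8320)(0.9678) = 0.8052
x = cos φ₁ sin φ₂ − sin φ₁ cos φ₂ cos Δλ = (0.7658)(0.2516) − (-0.6431)(0.9678)(-0.5548) = -0.1526
θ = atan2(y, x) = 100.73°, so the bearing is 101°.

101°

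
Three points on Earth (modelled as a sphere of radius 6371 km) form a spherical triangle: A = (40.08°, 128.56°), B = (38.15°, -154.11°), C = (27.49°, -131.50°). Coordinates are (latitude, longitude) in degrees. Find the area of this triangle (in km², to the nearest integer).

943613 km²

Side lengths (central angles): a = 0.3788, b = 1.3898, c = 1.0125 rad; semiperimeter s = 1.3905.
By l'Huilier's theorem, tan(E/4) = √[tan(s/2) tan((s−a)/2) tan((s−b)/2) tan((s−c)/2)], giving spherical excess E = 0.0232 rad.
Area = E·R² = 0.0232 × (6371)² ≈ 943613 km².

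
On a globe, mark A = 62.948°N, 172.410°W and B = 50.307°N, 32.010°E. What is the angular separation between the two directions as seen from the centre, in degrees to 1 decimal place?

In radians: φ₁ = 1.0986, φ₂ = 0.8780, Δλ = -155.580° = -2.7154 rad.
Haversine: a = sin²(Δφ/2) + cos φ₁ cos φ₂ sin²(Δλ/2) = 0.0121 + (0.4548)(0.6387)(0.9553) = 0.28960.
Central angle c = 2·arcsin(√a) = 1.13646 rad.
So the angular separation is 65.1°.

65.1°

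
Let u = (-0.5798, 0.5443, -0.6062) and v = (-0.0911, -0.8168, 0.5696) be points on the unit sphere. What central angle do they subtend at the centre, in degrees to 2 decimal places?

u·v = -0.7371; |u| = 1.0000, |v| = 1.0000.
cos θ = (u·v)/(|u||v|) = -0.7371, so θ = 137.49°.

137.49°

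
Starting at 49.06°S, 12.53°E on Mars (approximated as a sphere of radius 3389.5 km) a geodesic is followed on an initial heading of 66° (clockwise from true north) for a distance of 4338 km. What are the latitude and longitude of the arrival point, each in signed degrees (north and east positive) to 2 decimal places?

2.21°, 73.67°

Angular distance δ = d/R = 4338/3389.5 = 1.27983 rad; initial bearing θ = 1.1519 rad.
sin φ₂ = sin φ₁ cos δ + cos φ₁ sin δ cos θ = (-0.7554)(0.2869) + (0.6553)(0.9580)(0.4067) = 0.0386, so φ₂ = 2.21°.
Δλ = atan2(sin θ sin δ cos φ₁, cos δ − sin φ₁ sin φ₂) = atan2(0.5735, 0.3160) = 61.140°.
λ₂ = 12.530° + 61.140° = 73.67°.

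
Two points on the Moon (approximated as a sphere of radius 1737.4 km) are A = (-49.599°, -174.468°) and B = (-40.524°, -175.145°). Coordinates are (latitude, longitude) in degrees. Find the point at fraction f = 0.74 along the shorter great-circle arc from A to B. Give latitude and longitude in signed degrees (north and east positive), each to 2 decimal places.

Central angle δ = 0.1586 rad. Interpolating on the sphere with fraction f = 0.74:
P = [sin((1−f)δ)·A + sin(fδ)·B] / sin δ = 0.2610·A + 0.7414·B in Cartesian coordinates,
giving P = (-0.7299, -0.0640, -0.6805), i.e. latitude -42.88°, longitude -174.99°.

-42.88°, -174.99°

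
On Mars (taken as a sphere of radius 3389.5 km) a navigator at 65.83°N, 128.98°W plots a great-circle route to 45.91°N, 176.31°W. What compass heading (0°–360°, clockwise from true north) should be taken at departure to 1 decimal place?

255.1°

With φ₁ = 1.1490, φ₂ = 0.8013, Δλ = -0.8261 rad, the forward-azimuth formula gives
θ = atan2( sin Δλ cos φ₂ , cos φ₁ sin φ₂ − sin φ₁ cos φ₂ cos Δλ ) = atan2(-0.5116, -0.1362) = -104.90°.
Adding 360° brings this into [0°, 360°): 255.1°.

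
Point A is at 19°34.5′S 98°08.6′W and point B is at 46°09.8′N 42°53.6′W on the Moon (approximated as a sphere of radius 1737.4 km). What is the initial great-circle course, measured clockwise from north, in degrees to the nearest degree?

35°

Δλ = 55.250° = 0.9643 rad.
y = sin Δλ · cos φ₂ = (0.8216)(0.6926) = 0.5691
x = cos φ₁ sin φ₂ − sin φ₁ cos φ₂ cos Δλ = (0.9422)(0.7213) − (-0.3350)(0.6926)(0.5700) = 0.8119
θ = atan2(y, x) = 35.03°, so the bearing is 35°.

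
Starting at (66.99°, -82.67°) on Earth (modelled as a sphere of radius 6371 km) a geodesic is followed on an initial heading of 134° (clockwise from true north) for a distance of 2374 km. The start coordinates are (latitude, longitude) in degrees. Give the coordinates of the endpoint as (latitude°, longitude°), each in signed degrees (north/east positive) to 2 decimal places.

49.32°, -58.98°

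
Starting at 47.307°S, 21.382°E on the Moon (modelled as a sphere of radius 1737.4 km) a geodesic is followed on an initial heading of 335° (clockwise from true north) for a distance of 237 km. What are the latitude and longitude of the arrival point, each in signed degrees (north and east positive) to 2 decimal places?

-40.14°, 17.07°

Angular distance δ = d/R = 237/1737.4 = 0.13641 rad; initial bearing θ = 5.8469 rad.
sin φ₂ = sin φ₁ cos δ + cos φ₁ sin δ cos θ = (-0.7350)(0.9907) + (0.6781)(0.1360)(0.9063) = -0.6446, so φ₂ = -40.14°.
Δλ = atan2(sin θ sin δ cos φ₁, cos δ − sin φ₁ sin φ₂) = atan2(-0.0390, 0.5169) = -4.311°.
λ₂ = 21.382° − 4.311° = 17.07°.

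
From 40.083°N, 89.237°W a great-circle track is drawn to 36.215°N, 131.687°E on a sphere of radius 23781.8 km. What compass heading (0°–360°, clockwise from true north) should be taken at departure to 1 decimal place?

Δλ = -139.076° = -2.4273 rad.
y = sin Δλ · cos φ₂ = (-0.6551)(0.8068) = -0.5285
x = cos φ₁ sin φ₂ − sin φ₁ cos φ₂ cos Δλ = (0.7651)(0.5908) − (0.6439)(0.8068)(-0.7556) = 0.8446
θ = atan2(y, x) = -32.04°; adding 360° gives 328.0°.

328.0°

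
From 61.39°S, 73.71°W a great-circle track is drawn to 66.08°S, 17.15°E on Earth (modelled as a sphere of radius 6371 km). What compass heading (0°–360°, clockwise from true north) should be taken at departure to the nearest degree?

138°

With φ₁ = -1.0715, φ₂ = -1.1533, Δλ = 1.5858 rad, the forward-azimuth formula gives
θ = atan2( sin Δλ cos φ₂ , cos φ₁ sin φ₂ − sin φ₁ cos φ₂ cos Δλ ) = atan2(0.4054, -0.4431) = 137.54°.
So the initial bearing is 138°.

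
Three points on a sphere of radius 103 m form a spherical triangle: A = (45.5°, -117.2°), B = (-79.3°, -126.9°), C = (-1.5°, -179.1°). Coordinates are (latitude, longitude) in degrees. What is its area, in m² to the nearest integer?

14445 m²

Side lengths (central angles): a = 1.4309, b = 1.2542, c = 2.1804 rad; semiperimeter s = 2.4327.
By l'Huilier's theorem, tan(E/4) = √[tan(s/2) tan((s−a)/2) tan((s−b)/2) tan((s−c)/2)], giving spherical excess E = 1.3616 rad.
Area = E·R² = 1.3616 × (103)² ≈ 14445 m².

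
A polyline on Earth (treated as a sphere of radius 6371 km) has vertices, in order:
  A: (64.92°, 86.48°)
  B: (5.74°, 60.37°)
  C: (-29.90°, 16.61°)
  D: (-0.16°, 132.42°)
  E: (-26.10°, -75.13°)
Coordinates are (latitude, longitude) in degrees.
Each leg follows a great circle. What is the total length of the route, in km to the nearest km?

41341 km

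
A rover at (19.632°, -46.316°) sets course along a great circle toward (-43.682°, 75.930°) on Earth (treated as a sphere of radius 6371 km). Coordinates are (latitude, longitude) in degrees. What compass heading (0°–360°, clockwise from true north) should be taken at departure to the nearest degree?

130°

Δλ = 122.246° = 2.1336 rad.
y = sin Δλ · cos φ₂ = (0.8458)(0.7232) = 0.6116
x = cos φ₁ sin φ₂ − sin φ₁ cos φ₂ cos Δλ = (0.9419)(-0.6907) − (0.3360)(0.7232)(-0.5336) = -0.5209
θ = atan2(y, x) = 130.42°, so the bearing is 130°.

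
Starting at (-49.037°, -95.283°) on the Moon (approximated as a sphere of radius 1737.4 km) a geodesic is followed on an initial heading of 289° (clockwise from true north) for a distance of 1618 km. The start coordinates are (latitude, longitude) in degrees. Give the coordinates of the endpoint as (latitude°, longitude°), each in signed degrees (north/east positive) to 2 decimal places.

-16.23°, -147.48°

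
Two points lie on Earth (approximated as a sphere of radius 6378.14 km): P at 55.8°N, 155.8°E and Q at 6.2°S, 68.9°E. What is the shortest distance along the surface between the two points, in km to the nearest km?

10396 km

In radians: φ₁ = 0.9739, φ₂ = -0.1082, Δλ = -86.900° = -1.5167 rad.
cos c = sin φ₁ sin φ₂ + cos φ₁ cos φ₂ cos Δλ = (0.8271)(-0.1080) + (0.5621)(0.9942)(0.0541) = -0.05911,
so c = arccos(-0.05911) = 1.62994 rad.
Distance = R·c = 6378.14 × 1.6299 ≈ 10396 km.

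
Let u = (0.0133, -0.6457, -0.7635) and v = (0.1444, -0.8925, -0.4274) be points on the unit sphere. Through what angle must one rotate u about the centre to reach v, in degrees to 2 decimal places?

u·v = 0.9045; |u| = 1.0000, |v| = 1.0000.
cos θ = (u·v)/(|u||v|) = 0.9045, so θ = 25.25°.

25.25°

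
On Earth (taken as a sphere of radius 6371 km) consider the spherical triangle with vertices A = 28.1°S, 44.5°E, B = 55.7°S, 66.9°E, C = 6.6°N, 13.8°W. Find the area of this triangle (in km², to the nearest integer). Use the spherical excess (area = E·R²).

Side lengths (central angles): a = 1.5753, b = 1.1524, c = 0.5573 rad; semiperimeter s = 1.6425.
By l'Huilier's theorem, tan(E/4) = √[tan(s/2) tan((s−a)/2) tan((s−b)/2) tan((s−c)/2)], giving spherical excess E = 0.2946 rad.
Area = E·R² = 0.2946 × (6371)² ≈ 11957692 km².

11957692 km²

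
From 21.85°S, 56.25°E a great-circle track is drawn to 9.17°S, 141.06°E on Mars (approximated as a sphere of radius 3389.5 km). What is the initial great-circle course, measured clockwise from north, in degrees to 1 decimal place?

With φ₁ = -0.3814, φ₂ = -0.1600, Δλ = 1.4802 rad, the forward-azimuth formula gives
θ = atan2( sin Δλ cos φ₂ , cos φ₁ sin φ₂ − sin φ₁ cos φ₂ cos Δλ ) = atan2(0.9832, -0.1147) = 96.65°.
So the initial bearing is 96.7°.

96.7°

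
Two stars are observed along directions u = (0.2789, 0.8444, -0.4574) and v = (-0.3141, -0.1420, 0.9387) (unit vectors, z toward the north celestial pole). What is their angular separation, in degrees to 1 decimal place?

129.6°

u·v = -0.6369; |u| = 1.0000, |v| = 1.0000.
cos θ = (u·v)/(|u||v|) = -0.6369, so θ = 129.6°.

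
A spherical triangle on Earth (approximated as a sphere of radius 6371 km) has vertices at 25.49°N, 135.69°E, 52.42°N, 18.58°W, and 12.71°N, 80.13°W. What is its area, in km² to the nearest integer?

63905347 km²

Side lengths (central angles): a = 1.0953, b = 2.2387, c = 1.7263 rad; semiperimeter s = 2.5301.
By l'Huilier's theorem, tan(E/4) = √[tan(s/2) tan((s−a)/2) tan((s−b)/2) tan((s−c)/2)], giving spherical excess E = 1.5744 rad.
Area = E·R² = 1.5744 × (6371)² ≈ 63905347 km².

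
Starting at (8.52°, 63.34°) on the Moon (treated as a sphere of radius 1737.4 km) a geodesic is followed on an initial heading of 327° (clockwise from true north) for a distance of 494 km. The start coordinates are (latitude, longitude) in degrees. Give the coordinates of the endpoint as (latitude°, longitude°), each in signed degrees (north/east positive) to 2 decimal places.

22.02°, 53.85°

Angular distance δ = d/R = 494/1737.4 = 0.28433 rad; initial bearing θ = 5.7072 rad.
sin φ₂ = sin φ₁ cos δ + cos φ₁ sin δ cos θ = (0.1482)(0.9598) + (0.9890)(0.2805)(0.8387) = 0.3749, so φ₂ = 22.02°.
Δλ = atan2(sin θ sin δ cos φ₁, cos δ − sin φ₁ sin φ₂) = atan2(-0.1511, 0.9043) = -9.486°.
λ₂ = 63.340° − 9.486° = 53.85°.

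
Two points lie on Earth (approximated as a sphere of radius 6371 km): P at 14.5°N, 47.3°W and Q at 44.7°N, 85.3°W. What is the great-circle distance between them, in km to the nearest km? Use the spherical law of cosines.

Let φ₁ = 0.2531 rad, φ₂ = 0.7802 rad, and Δλ = -0.6632 rad.
cos c = sin φ₁ sin φ₂ + cos φ₁ cos φ₂ cos Δλ = (0.2504)(0.7034) + (0.9681)(0.7108)(0.7880) = 0.71839,
so c = arccos(0.71839) = 0.76931 rad.
Distance = R·c = 6371 × 0.7693 ≈ 4901 km.

4901 km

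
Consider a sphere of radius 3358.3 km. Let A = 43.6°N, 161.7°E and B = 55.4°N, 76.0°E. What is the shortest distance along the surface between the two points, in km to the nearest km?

In radians: φ₁ = 0.7610, φ₂ = 0.9669, Δλ = -85.700° = -1.4957 rad.
cos c = sin φ₁ sin φ₂ + cos φ₁ cos φ₂ cos Δλ = (0.6896)(0.8231) + (0.7242)(0.5678)(0.0750) = 0.59848,
so c = arccos(0.59848) = 0.92919 rad.
Distance = R·c = 3358.3 × 0.9292 ≈ 3120 km.

3120 km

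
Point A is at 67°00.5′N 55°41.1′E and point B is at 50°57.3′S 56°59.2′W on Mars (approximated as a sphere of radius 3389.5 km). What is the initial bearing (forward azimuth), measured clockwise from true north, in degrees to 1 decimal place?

262.2°

With φ₁ = 1.1695, φ₂ = -0.8893, Δλ = -1.9665 rad, the forward-azimuth formula gives
θ = atan2( sin Δλ cos φ₂ , cos φ₁ sin φ₂ − sin φ₁ cos φ₂ cos Δλ ) = atan2(-0.5813, -0.0798) = -97.82°.
Adding 360° brings this into [0°, 360°): 262.2°.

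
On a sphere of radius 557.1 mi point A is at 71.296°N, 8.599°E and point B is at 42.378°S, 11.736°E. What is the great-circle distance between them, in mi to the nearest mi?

Let φ₁ = 1.2443 rad, φ₂ = -0.7396 rad, and Δλ = 0.0548 rad.
Haversine: a = sin²(Δφ/2) + cos φ₁ cos φ₂ sin²(Δλ/2) = 0.7008 + (0.3207)(0.7387)(0.0007) = 0.70094.
Central angle c = 2·arcsin(√a) = 1.98437 rad.
Distance = R·c = 557.1 × 1.9844 ≈ 1105 mi.

1105 mi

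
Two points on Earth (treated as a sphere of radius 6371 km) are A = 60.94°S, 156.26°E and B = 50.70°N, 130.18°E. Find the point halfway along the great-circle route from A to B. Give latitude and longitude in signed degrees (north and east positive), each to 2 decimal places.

Central angle δ = 1.9824 rad. Interpolating on the sphere with fraction f = 0.5:
P = [sin((1−f)δ)·A + sin(fδ)·B] / sin δ = 0.9129·A + 0.9129·B in Cartesian coordinates,
giving P = (-0.7790, 0.6203, -0.0915), i.e. latitude -5.25°, longitude 141.47°.

-5.25°, 141.47°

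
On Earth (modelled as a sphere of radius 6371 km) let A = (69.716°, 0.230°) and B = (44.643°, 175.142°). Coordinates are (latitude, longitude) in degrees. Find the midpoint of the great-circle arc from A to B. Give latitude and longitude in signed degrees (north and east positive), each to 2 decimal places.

77.38°, 170.34°

The central angle between A and B is δ = 1.1446 rad.
With f = 0.5, the slerp weights are sin((1−f)δ)/sin δ = 0.5948 and sin(fδ)/sin δ = 0.5948.
Weighted sum of the unit vectors: (0.5948)·(0.3467,0.0014,0.9380) + (0.5948)·(-0.7089,0.0603,0.7027) = (-0.2155, 0.0367, 0.9758).
Converting back: φ = atan2(z, √(x²+y²)) = 77.38°, λ = atan2(y, x) = 170.34°.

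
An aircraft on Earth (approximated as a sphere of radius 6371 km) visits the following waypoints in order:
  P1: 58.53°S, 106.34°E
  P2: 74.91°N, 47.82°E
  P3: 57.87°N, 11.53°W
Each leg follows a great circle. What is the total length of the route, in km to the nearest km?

Leg P1→P2: central angle 2.4227 rad, distance 15435.0 km.
Leg P2→P3: central angle 0.4773 rad, distance 3041.0 km.
Total: 15435.0 + 3041.0 ≈ 18476 km.

18476 km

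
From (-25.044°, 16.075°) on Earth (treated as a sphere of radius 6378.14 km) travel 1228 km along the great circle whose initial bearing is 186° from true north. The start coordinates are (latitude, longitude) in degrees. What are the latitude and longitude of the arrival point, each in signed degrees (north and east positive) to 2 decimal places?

-36.01°, 14.66°

Angular distance δ = d/R = 1228/6378.14 = 0.19253 rad; initial bearing θ = 3.2463 rad.
sin φ₂ = sin φ₁ cos δ + cos φ₁ sin δ cos θ = (-0.4233)(0.9815) + (0.9060)(0.1913)(-0.9945) = -0.5879, so φ₂ = -36.01°.
Δλ = atan2(sin θ sin δ cos φ₁, cos δ − sin φ₁ sin φ₂) = atan2(-0.0181, 0.7327) = -1.417°.
λ₂ = 16.075° − 1.417° = 14.66°.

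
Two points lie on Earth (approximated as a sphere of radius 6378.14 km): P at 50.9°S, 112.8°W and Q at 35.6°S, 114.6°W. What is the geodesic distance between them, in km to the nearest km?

1709 km

In radians: φ₁ = -0.8884, φ₂ = -0.6213, Δλ = -1.800° = -0.0314 rad.
Haversine: a = sin²(Δφ/2) + cos φ₁ cos φ₂ sin²(Δλ/2) = 0.0177 + (0.6307)(0.8131)(0.0002) = 0.01785.
Central angle c = 2·arcsin(√a) = 0.26799 rad.
Distance = R·c = 6378.14 × 0.2680 ≈ 1709 km.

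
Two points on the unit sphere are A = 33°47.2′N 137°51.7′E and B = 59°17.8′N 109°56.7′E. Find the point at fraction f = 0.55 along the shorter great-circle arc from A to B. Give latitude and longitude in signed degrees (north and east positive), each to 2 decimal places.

The central angle between A and B is δ = 0.5488 rad.
With f = 0.55, the slerp weights are sin((1−f)δ)/sin δ = 0.4686 and sin(fδ)/sin δ = 0.5699.
Weighted sum of the unit vectors: (0.4686)·(-0.6163,0.5576,0.5561) + (0.5699)·(-0.1742,0.4800,0.8598) = (-0.3881, 0.5348, 0.7506).
Converting back: φ = atan2(z, √(x²+y²)) = 48.64°, λ = atan2(y, x) = 125.96°.

48.64°, 125.96°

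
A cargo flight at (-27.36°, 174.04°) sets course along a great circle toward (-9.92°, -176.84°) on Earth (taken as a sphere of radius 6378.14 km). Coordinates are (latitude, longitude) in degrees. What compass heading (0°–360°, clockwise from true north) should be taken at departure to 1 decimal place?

28.0°

Δλ = 9.120° = 0.1592 rad.
y = sin Δλ · cos φ₂ = (0.1585)(0.9850) = 0.1561
x = cos φ₁ sin φ₂ − sin φ₁ cos φ₂ cos Δλ = (0.8881)(-0.1723) − (-0.4596)(0.9850)(0.9874) = 0.2940
θ = atan2(y, x) = 27.97°, so the bearing is 28.0°.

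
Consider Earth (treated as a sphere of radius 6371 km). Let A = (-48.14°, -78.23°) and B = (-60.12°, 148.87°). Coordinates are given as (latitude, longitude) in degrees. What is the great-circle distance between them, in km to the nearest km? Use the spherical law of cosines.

7250 km

With latitudes φ₁ = -48.140°, φ₂ = -60.120° and longitude difference Δλ = -132.900°:
cos c = sin φ₁ sin φ₂ + cos φ₁ cos φ₂ cos Δλ = (-0.7448)(-0.8671) + (0.6673)(0.4982)(-0.6807) = 0.41947,
so c = arccos(0.41947) = 1.13793 rad.
Distance = R·c = 6371 × 1.1379 ≈ 7250 km.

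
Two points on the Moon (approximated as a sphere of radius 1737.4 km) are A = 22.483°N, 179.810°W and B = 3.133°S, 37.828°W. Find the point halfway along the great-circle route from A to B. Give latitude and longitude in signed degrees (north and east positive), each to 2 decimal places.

The central angle between A and B is δ = 2.4155 rad.
With f = 0.5, the slerp weights are sin((1−f)δ)/sin δ = 1.4079 and sin(fδ)/sin δ = 1.4079.
Weighted sum of the unit vectors: (1.4079)·(-0.9240,-0.0031,0.3824) + (1.4079)·(0.7887,-0.6124,-0.0547) = (-0.1905, -0.8665, 0.4614).
Converting back: φ = atan2(z, √(x²+y²)) = 27.48°, λ = atan2(y, x) = -102.40°.

27.48°, -102.40°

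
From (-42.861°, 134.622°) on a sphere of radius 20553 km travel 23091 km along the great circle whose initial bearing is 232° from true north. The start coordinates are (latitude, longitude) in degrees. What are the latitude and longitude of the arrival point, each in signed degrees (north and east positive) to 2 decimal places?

Angular distance δ = d/R = 23091/20553 = 1.12349 rad; initial bearing θ = 4.0492 rad.
sin φ₂ = sin φ₁ cos δ + cos φ₁ sin δ cos θ = (-0.6802)(0.4325) + (0.7330)(0.9016)(-0.6157) = -0.7011, so φ₂ = -44.52°.
Δλ = atan2(sin θ sin δ cos φ₁, cos δ − sin φ₁ sin φ₂) = atan2(-0.5208, -0.0444) = -94.869°.
λ₂ = 134.622° − 94.869° = 39.75°.

-44.52°, 39.75°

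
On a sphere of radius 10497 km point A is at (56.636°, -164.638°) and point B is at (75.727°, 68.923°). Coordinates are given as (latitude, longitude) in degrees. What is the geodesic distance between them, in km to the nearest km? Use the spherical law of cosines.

7916 km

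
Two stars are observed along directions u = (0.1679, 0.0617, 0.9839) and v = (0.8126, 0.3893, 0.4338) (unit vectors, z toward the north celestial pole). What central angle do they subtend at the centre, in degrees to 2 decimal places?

u·v = 0.5873; |u| = 1.0000, |v| = 1.0000.
cos θ = (u·v)/(|u||v|) = 0.5872, so θ = 54.04°.

54.04°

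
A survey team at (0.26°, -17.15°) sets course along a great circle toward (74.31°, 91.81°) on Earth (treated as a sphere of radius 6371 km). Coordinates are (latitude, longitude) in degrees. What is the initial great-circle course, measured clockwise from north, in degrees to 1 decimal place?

14.9°

With φ₁ = 0.0045, φ₂ = 1.2970, Δλ = 1.9017 rad, the forward-azimuth formula gives
θ = atan2( sin Δλ cos φ₂ , cos φ₁ sin φ₂ − sin φ₁ cos φ₂ cos Δλ ) = atan2(0.2558, 0.9631) = 14.87°.
So the initial bearing is 14.9°.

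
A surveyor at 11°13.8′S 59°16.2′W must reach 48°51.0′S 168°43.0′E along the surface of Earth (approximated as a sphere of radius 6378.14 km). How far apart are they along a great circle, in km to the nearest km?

11864 km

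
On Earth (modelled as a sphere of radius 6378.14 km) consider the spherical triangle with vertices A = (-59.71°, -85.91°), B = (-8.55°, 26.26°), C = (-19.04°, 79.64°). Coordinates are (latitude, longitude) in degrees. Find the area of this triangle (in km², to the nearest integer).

Side lengths (central angles): a = 0.9196, b = 1.7518, c = 1.6307 rad; semiperimeter s = 2.1511.
By l'Huilier's theorem, tan(E/4) = √[tan(s/2) tan((s−a)/2) tan((s−b)/2) tan((s−c)/2)], giving spherical excess E = 1.0384 rad.
Area = E·R² = 1.0384 × (6378.14)² ≈ 42243786 km².

42243786 km²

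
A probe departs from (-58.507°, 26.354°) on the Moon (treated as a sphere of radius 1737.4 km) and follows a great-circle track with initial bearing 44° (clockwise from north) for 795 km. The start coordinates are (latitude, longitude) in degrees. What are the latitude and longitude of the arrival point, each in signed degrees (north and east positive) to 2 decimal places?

Angular distance δ = d/R = 795/1737.4 = 0.45758 rad; initial bearing θ = 0.7679 rad.
sin φ₂ = sin φ₁ cos δ + cos φ₁ sin δ cos θ = (-0.8527)(0.8971) + (0.5224)(0.4418)(0.7193) = -0.5990, so φ₂ = -36.80°.
Δλ = atan2(sin θ sin δ cos φ₁, cos δ − sin φ₁ sin φ₂) = atan2(0.1603, 0.3864) = 22.534°.
λ₂ = 26.354° + 22.534° = 48.89°.

-36.80°, 48.89°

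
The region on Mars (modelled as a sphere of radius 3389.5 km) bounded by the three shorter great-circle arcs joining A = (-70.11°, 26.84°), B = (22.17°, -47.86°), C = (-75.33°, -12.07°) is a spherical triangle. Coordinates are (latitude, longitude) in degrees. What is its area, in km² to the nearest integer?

Side lengths (central angles): a = 1.7465, b = 0.2161, c = 1.8460 rad; semiperimeter s = 1.9043.
By l'Huilier's theorem, tan(E/4) = √[tan(s/2) tan((s−a)/2) tan((s−b)/2) tan((s−c)/2)], giving spherical excess E = 0.2412 rad.
Area = E·R² = 0.2412 × (3389.5)² ≈ 2770969 km².

2770969 km²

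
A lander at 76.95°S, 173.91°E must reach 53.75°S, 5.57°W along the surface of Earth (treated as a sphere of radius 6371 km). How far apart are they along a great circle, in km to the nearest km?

In radians: φ₁ = -1.3430, φ₂ = -0.9381, Δλ = -179.480° = -3.1325 rad.
cos c = sin φ₁ sin φ₂ + cos φ₁ cos φ₂ cos Δλ = (-0.9742)(-0.8064) + (0.2258)(0.5913)(-1.0000) = 0.65210,
so c = arccos(0.65210) = 0.86044 rad.
Distance = R·c = 6371 × 0.8604 ≈ 5482 km.

5482 km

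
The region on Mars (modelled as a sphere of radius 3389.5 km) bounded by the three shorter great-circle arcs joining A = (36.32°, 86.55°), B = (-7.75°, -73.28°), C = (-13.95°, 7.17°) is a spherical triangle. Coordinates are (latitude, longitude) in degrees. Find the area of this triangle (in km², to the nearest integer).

22147765 km²

Side lengths (central angles): a = 1.3775, b = 1.5695, c = 2.5486 rad; semiperimeter s = 2.7478.
By l'Huilier's theorem, tan(E/4) = √[tan(s/2) tan((s−a)/2) tan((s−b)/2) tan((s−c)/2)], giving spherical excess E = 1.9278 rad.
Area = E·R² = 1.9278 × (3389.5)² ≈ 22147765 km².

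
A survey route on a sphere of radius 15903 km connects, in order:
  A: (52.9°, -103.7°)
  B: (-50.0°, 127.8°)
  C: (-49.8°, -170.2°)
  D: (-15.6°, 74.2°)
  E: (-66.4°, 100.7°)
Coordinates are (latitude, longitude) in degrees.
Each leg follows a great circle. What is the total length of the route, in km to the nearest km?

92866 km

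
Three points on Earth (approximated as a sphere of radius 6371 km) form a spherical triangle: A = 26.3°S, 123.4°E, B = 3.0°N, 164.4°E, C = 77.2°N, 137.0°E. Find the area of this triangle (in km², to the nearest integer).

28805911 km²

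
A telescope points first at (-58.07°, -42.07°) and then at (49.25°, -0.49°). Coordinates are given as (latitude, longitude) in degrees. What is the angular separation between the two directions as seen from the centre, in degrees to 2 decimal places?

In radians: φ₁ = -1.0135, φ₂ = 0.8596, Δλ = 41.580° = 0.7257 rad.
cos c = sin φ₁ sin φ₂ + cos φ₁ cos φ₂ cos Δλ = (-0.8487)(0.7576) + (0.5289)(0.6528)(0.7480) = -0.38470,
so c = arccos(-0.38470) = 1.96568 rad.
So the angular separation is 112.62°.

112.62°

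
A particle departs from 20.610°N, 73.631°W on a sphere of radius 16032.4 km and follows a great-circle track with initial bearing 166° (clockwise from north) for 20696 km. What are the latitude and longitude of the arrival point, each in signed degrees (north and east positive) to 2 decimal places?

-50.86°, -52.02°

Angular distance δ = d/R = 20696/16032.4 = 1.29089 rad; initial bearing θ = 2.8972 rad.
sin φ₂ = sin φ₁ cos δ + cos φ₁ sin δ cos θ = (0.3520)(0.2763) + (0.9360)(0.9611)(-0.9703) = -0.7756, so φ₂ = -50.86°.
Δλ = atan2(sin θ sin δ cos φ₁, cos δ − sin φ₁ sin φ₂) = atan2(0.2176, 0.5493) = 21.613°.
λ₂ = -73.631° + 21.613° = -52.02°.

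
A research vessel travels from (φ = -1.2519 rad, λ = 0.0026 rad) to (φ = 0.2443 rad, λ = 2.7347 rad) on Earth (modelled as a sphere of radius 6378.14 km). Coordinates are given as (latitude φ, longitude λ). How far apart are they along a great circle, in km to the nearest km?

With latitudes φ₁ = -71.729°, φ₂ = 13.997° and longitude difference Δλ = 156.538°:
cos c = sin φ₁ sin φ₂ + cos φ₁ cos φ₂ cos Δλ = (-0.9496)(0.2419) + (0.3135)(0.9703)(-0.9173) = -0.50874,
so c = arccos(-0.50874) = 2.10452 rad.
Distance = R·c = 6378.14 × 2.1045 ≈ 13423 km.

13423 km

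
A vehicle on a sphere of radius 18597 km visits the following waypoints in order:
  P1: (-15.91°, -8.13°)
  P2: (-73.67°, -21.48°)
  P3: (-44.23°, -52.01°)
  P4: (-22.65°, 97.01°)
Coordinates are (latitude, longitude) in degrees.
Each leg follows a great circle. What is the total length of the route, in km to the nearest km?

64318 km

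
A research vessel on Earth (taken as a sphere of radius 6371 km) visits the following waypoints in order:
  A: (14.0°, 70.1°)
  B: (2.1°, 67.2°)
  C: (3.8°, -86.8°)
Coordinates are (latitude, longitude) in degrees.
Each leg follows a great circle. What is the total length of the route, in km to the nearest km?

Leg A→B: central angle 0.2136 rad, distance 1361.1 km.
Leg B→C: central angle 2.6765 rad, distance 17052.1 km.
Total: 1361.1 + 17052.1 ≈ 18413 km.

18413 km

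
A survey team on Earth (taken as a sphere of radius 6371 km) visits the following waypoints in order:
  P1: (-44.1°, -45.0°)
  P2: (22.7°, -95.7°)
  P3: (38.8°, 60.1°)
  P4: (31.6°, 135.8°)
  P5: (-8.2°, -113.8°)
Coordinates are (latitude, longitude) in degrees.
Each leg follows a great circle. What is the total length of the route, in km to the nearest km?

40909 km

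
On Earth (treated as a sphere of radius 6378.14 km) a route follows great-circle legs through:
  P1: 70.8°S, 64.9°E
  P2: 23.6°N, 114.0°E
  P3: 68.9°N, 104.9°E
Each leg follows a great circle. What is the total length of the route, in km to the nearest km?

16258 km

Leg P1→P2: central angle 1.7526 rad, distance 11178.1 km.
Leg P2→P3: central angle 0.7965 rad, distance 5079.9 km.
Total: 11178.1 + 5079.9 ≈ 16258 km.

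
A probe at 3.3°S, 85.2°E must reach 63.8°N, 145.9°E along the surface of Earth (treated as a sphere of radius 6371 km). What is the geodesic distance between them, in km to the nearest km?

8958 km

Let φ₁ = -0.0576 rad, φ₂ = 1.1135 rad, and Δλ = 1.0594 rad.
cos c = sin φ₁ sin φ₂ + cos φ₁ cos φ₂ cos Δλ = (-0.0576)(0.8973) + (0.9983)(0.4415)(0.4894) = 0.16406,
so c = arccos(0.16406) = 1.40599 rad.
Distance = R·c = 6371 × 1.4060 ≈ 8958 km.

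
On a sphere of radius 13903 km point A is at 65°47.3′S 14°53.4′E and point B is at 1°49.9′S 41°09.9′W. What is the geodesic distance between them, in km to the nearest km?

With latitudes φ₁ = -65.788°, φ₂ = -1.832° and longitude difference Δλ = -56.055°:
Haversine: a = sin²(Δφ/2) + cos φ₁ cos φ₂ sin²(Δλ/2) = 0.2805 + (0.4101)(0.9995)(0.2208) = 0.37098.
Central angle c = 2·arcsin(√a) = 1.30981 rad.
Distance = R·c = 13903 × 1.3098 ≈ 18210 km.

18210 km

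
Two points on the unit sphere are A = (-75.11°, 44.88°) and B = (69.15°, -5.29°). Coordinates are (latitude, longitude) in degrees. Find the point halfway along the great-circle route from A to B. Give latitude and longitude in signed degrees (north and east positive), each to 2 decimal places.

-3.28°, 15.47°

Central angle δ = 2.5765 rad. Interpolating on the sphere with fraction f = 0.5:
P = [sin((1−f)δ)·A + sin(fδ)·B] / sin δ = 1.7935·A + 1.7935·B in Cartesian coordinates,
giving P = (0.9622, 0.2663, -0.0572), i.e. latitude -3.28°, longitude 15.47°.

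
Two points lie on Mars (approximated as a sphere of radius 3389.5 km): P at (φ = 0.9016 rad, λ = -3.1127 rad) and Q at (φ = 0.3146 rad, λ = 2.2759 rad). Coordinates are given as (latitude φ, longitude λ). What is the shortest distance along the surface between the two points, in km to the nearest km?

Let φ₁ = 0.9016 rad, φ₂ = 0.3146 rad, and Δλ = -0.8946 rad.
cos c = sin φ₁ sin φ₂ + cos φ₁ cos φ₂ cos Δλ = (0.7843)(0.3094) + (0.6204)(0.9509)(0.6258) = 0.61189,
so c = arccos(0.61189) = 0.91235 rad.
Distance = R·c = 3389.5 × 0.9124 ≈ 3092 km.

3092 km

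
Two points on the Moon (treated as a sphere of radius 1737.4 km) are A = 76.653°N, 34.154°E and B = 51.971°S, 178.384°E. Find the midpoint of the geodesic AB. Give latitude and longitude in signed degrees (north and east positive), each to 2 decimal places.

Central angle δ = 2.6505 rad. Interpolating on the sphere with fraction f = 0.5:
P = [sin((1−f)δ)·A + sin(fδ)·B] / sin δ = 2.0568·A + 2.0568·B in Cartesian coordinates,
giving P = (-0.8737, 0.3023, 0.3811), i.e. latitude 22.40°, longitude 160.91°.

22.40°, 160.91°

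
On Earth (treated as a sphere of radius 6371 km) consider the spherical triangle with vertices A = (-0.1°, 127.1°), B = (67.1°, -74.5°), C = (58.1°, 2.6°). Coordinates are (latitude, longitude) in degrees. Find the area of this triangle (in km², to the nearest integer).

34253928 km²

Side lengths (central angles): a = 0.5953, b = 1.8763, c = 1.9427 rad; semiperimeter s = 2.2072.
By l'Huilier's theorem, tan(E/4) = √[tan(s/2) tan((s−a)/2) tan((s−b)/2) tan((s−c)/2)], giving spherical excess E = 0.8439 rad.
Area = E·R² = 0.8439 × (6371)² ≈ 34253928 km².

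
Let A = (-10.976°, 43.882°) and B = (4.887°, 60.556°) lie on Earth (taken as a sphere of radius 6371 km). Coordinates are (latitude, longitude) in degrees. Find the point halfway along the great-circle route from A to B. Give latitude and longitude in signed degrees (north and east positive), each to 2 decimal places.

The central angle between A and B is δ = 0.4007 rad.
With f = 0.5, the slerp weights are sin((1−f)δ)/sin δ = 0.5102 and sin(fδ)/sin δ = 0.5102.
Weighted sum of the unit vectors: (0.5102)·(0.7076,0.6805,-0.1904) + (0.5102)·(0.4898,0.8677,0.0852) = (0.6109, 0.7899, -0.0537).
Converting back: φ = atan2(z, √(x²+y²)) = -3.08°, λ = atan2(y, x) = 52.28°.

-3.08°, 52.28°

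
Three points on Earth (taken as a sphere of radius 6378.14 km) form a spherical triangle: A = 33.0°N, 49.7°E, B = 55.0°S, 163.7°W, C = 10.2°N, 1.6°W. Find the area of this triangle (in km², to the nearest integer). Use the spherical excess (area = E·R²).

Side lengths (central angles): a = 2.3216, b = 0.9115, c = 2.5825 rad; semiperimeter s = 2.9078.
By l'Huilier's theorem, tan(E/4) = √[tan(s/2) tan((s−a)/2) tan((s−b)/2) tan((s−c)/2)], giving spherical excess E = 2.7205 rad.
Area = E·R² = 2.7205 × (6378.14)² ≈ 110673168 km².

110673168 km²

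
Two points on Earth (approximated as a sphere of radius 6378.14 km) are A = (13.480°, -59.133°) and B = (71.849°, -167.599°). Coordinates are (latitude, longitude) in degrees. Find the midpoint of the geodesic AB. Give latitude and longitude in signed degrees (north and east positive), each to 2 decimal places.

52.06°, -77.82°

The central angle between A and B is δ = 1.4449 rad.
With f = 0.5, the slerp weights are sin((1−f)δ)/sin δ = 0.6665 and sin(fδ)/sin δ = 0.6665.
Weighted sum of the unit vectors: (0.6665)·(0.4989,-0.8347,0.2331) + (0.6665)·(-0.3043,-0.0669,0.9502) = (0.1297, -0.6009, 0.7887).
Converting back: φ = atan2(z, √(x²+y²)) = 52.06°, λ = atan2(y, x) = -77.82°.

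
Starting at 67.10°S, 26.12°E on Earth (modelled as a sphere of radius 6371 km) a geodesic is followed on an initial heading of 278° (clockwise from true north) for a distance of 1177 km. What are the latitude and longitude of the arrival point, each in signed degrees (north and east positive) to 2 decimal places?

-63.58°, 1.99°

Angular distance δ = d/R = 1177/6371 = 0.18474 rad; initial bearing θ = 4.8520 rad.
sin φ₂ = sin φ₁ cos δ + cos φ₁ sin δ cos θ = (-0.9212)(0.9830) + (0.3891)(0.1837)(0.1392) = -0.8956, so φ₂ = -63.58°.
Δλ = atan2(sin θ sin δ cos φ₁, cos δ − sin φ₁ sin φ₂) = atan2(-0.0708, 0.1580) = -24.132°.
λ₂ = 26.120° − 24.132° = 1.99°.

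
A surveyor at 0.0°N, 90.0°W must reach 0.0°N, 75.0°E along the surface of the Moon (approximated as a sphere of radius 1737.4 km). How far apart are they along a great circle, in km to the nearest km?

In radians: φ₁ = 0.0000, φ₂ = 0.0000, Δλ = 165.000° = 2.8798 rad.
cos c = sin φ₁ sin φ₂ + cos φ₁ cos φ₂ cos Δλ = (0.0000)(0.0000) + (1.0000)(1.0000)(-0.9659) = -0.96593,
so c = arccos(-0.96593) = 2.87979 rad.
Distance = R·c = 1737.4 × 2.8798 ≈ 5003 km.

5003 km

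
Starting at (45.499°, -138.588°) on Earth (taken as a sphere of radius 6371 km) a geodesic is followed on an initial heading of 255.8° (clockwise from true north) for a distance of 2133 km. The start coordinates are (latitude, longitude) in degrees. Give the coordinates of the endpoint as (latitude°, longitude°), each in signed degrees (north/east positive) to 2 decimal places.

Angular distance δ = d/R = 2133/6371 = 0.33480 rad; initial bearing θ = 4.4646 rad.
sin φ₂ = sin φ₁ cos δ + cos φ₁ sin δ cos θ = (0.7132)(0.9445) + (0.7009)(0.3286)(-0.2453) = 0.6171, so φ₂ = 38.11°.
Δλ = atan2(sin θ sin δ cos φ₁, cos δ − sin φ₁ sin φ₂) = atan2(-0.2233, 0.5043) = -23.880°.
λ₂ = -138.588° − 23.880° = -162.47°.

38.11°, -162.47°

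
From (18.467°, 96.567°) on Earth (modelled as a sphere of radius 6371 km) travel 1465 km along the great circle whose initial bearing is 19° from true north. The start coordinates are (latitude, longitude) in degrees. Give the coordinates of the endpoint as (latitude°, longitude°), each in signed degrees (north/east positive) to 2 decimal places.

30.85°, 101.53°

Angular distance δ = d/R = 1465/6371 = 0.22995 rad; initial bearing θ = 0.3316 rad.
sin φ₂ = sin φ₁ cos δ + cos φ₁ sin δ cos θ = (0.3168)(0.9737) + (0.9485)(0.2279)(0.9455) = 0.5128, so φ₂ = 30.85°.
Δλ = atan2(sin θ sin δ cos φ₁, cos δ − sin φ₁ sin φ₂) = atan2(0.0704, 0.8112) = 4.959°.
λ₂ = 96.567° + 4.959° = 101.53°.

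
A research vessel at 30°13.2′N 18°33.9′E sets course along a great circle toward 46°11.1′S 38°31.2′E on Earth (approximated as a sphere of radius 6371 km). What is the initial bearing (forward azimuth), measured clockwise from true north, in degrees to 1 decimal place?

166.0°

Δλ = 19.955° = 0.3483 rad.
y = sin Δλ · cos φ₂ = (0.3413)(0.6923) = 0.2363
x = cos φ₁ sin φ₂ − sin φ₁ cos φ₂ cos Δλ = (0.8641)(-0.7216) − (0.5033)(0.6923)(0.9400) = -0.9511
θ = atan2(y, x) = 166.05°, so the bearing is 166.0°.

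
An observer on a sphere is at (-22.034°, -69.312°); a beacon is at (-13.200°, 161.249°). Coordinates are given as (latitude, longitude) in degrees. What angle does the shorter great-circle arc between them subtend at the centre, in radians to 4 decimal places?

In radians: φ₁ = -0.3846, φ₂ = -0.2304, Δλ = -129.439° = -2.2591 rad.
Haversine: a = sin²(Δφ/2) + cos φ₁ cos φ₂ sin²(Δλ/2) = 0.0059 + (0.9270)(0.9736)(0.8176) = 0.74382.
Central angle c = 2·arcsin(√a) = 2.08017 rad.
So the angular separation is 2.0802 rad.

2.0802 rad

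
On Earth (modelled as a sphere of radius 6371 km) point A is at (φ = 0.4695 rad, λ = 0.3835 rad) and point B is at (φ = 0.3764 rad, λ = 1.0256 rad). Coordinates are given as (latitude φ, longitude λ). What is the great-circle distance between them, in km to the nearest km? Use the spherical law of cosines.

In radians: φ₁ = 0.4695, φ₂ = 0.3764, Δλ = 36.790° = 0.6421 rad.
cos c = sin φ₁ sin φ₂ + cos φ₁ cos φ₂ cos Δλ = (0.4524)(0.3676) + (0.8918)(0.9300)(0.8008) = 0.83049,
so c = arccos(0.83049) = 0.59080 rad.
Distance = R·c = 6371 × 0.5908 ≈ 3764 km.

3764 km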